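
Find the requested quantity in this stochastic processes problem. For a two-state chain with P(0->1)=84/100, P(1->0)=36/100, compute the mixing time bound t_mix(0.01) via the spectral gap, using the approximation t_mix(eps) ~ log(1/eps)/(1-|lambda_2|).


lambda_2 = |1 - p01 - p10| = |1 - 0.8400 - 0.3600| = 0.2000
t_mix ~ log(1/eps)/(1 - |lambda_2|)
= log(100)/(1 - 0.2000) = 4.6052/0.8000
= 5.7565

5.7565


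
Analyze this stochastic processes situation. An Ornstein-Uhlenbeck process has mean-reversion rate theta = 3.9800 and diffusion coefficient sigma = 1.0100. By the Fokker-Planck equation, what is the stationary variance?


Stationary variance = sigma^2 / (2*theta)
= 1.0100^2 / (2*3.9800)
= 1.0201 / 7.9600
= 0.1282

0.1282


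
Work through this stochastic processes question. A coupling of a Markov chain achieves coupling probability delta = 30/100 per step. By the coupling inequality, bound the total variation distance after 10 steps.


TV distance bound <= (1-delta)^n
= (1 - 0.3000)^10
= 0.7000^10
= 0.0282

0.0282


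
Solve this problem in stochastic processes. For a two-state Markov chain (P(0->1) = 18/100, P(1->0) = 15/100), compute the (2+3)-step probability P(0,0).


P^5 = P^2 * P^3
Computing via matrix multiplication of the transition matrix.
Entry (0,0) of P^5 = 0.5282

0.5282


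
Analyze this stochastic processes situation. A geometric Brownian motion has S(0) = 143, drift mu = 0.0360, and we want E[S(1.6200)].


E[S(t)] = S(0) * exp(mu * t)
= 143 * exp(0.0360 * 1.6200)
= 143 * 1.0601
= 151.5877

151.5877


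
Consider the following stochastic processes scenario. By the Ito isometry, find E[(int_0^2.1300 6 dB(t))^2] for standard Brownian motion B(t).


By Ito isometry: E[(int f dB)^2] = int f^2 dt
= 6^2 * 2.1300
= 36 * 2.1300 = 76.6800

76.6800


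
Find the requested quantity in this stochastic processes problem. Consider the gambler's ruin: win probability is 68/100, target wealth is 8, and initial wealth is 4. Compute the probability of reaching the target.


Gambler's ruin formula:
r = q/p = 0.3200/0.6800 = 0.4706
P(win) = (1 - r^i)/(1 - r^N)
= (1 - 0.4706^4)/(1 - 0.4706^8)
= 0.9533

0.9533


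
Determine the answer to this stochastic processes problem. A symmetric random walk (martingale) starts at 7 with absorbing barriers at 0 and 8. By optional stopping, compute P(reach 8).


By optional stopping theorem: E(M at tau) = M(0) = 7
P(hit 8)*8 + P(hit 0)*0 = 7
P(hit 8) = (7 - 0)/(8 - 0) = 7/8 = 0.8750

0.8750


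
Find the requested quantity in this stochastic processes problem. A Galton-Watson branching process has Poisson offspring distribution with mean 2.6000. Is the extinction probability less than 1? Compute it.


Since mu = 2.6000 > 1, extinction prob q < 1.
Solve s = exp(mu*(s-1)) iteratively.
q = 0.0951

0.0951


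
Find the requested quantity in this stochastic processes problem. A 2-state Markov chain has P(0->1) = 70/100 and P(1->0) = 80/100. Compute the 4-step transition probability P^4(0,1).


Computing P^4 by matrix multiplication.
P = [[0.3000, 0.7000], [0.8000, 0.2000]]
After raising P to the power 4:
P^4(0,1) = 0.4375

0.4375


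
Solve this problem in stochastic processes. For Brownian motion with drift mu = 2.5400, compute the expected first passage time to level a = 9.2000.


Expected first passage time = a/mu
= 9.2000/2.5400
= 3.6220

3.6220


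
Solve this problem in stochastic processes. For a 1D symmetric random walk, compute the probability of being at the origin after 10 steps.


P(S(10) = 0) = C(10,5) / 4^5
= 252 / 1024
= 0.2461

0.2461


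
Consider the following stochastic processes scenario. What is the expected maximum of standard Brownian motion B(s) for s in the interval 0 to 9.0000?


E(max B(s)) = sqrt(2t/pi)
= sqrt(2*9.0000/pi)
= sqrt(5.7296)
= 2.3937

2.3937


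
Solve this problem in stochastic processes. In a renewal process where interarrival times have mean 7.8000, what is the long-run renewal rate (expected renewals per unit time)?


Long-run renewal rate = 1/E(X)
= 1/7.8000
= 0.1282

0.1282


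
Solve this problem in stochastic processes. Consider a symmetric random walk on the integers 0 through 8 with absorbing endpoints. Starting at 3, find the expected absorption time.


For symmetric RW on 0,...,N with absorbing barriers, E(i) = i*(N-i)
E(3) = 3 * 5 = 15

15


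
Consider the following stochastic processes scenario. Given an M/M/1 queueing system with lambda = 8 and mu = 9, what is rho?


rho = lambda/mu
= 8/9
= 0.8889

0.8889


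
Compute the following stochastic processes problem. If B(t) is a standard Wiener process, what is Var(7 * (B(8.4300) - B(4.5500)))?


Var(alpha*(B(t)-B(s))) = alpha^2 * (t-s)
= 7^2 * (8.4300 - 4.5500)
= 49 * 3.8800
= 190.1200

190.1200


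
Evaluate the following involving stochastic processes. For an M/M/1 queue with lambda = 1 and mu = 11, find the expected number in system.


rho = 1/11 = 0.0909
L = rho/(1-rho)
= 0.0909/0.9091
= 0.1000

0.1000


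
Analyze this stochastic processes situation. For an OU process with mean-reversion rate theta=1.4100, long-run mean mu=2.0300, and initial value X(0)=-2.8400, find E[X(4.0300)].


E[X(t)] = mu + (X(0) - mu)*exp(-theta*t)
= 2.0300 + (-2.8400 - 2.0300)*exp(-1.4100*4.0300)
= 2.0300 + -4.8700 * 0.0034
= 2.0134

2.0134


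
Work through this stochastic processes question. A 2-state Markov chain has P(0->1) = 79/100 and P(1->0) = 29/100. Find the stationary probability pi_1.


Stationary distribution: pi_0 = p10/(p01+p10), pi_1 = p01/(p01+p10)
p01 = 0.7900, p10 = 0.2900
pi_1 = 0.7315

0.7315


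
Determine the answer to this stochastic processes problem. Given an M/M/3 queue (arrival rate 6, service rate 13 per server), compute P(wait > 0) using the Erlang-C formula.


a = lambda/mu = 0.4615
rho = a/c = 0.1538
Erlang-C formula applied:
C(c,a) = 0.0122

0.0122


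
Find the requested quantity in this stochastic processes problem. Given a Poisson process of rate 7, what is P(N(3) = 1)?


P(N(t)=k) = (lambda*t)^k * exp(-lambda*t) / k!
lambda*t = 21
= 21^1 * exp(-21) / 1!
= 21 * 7.5826e-10 / 1
= 1.5923e-08

1.5923e-08


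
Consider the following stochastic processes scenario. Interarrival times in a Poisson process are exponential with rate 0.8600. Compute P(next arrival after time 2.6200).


P(X > t) = exp(-lambda * t)
= exp(-0.8600 * 2.6200)
= exp(-2.2532) = 0.1051

0.1051


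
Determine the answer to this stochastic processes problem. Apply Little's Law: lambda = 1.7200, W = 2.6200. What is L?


Little's Law: L = lambda * W
= 1.7200 * 2.6200
= 4.5064

4.5064


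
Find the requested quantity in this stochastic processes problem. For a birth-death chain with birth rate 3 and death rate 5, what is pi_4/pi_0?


For birth-death process, pi_n/pi_0 = (lambda/mu)^n
= (3/5)^4
= 0.1296

0.1296


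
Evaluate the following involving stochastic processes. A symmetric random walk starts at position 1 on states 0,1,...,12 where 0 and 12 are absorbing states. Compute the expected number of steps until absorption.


For symmetric RW on 0,...,N with absorbing barriers, E(i) = i*(N-i)
E(1) = 1 * 11 = 11

11


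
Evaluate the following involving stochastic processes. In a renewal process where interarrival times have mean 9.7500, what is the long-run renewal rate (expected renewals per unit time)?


Long-run renewal rate = 1/E(X)
= 1/9.7500
= 0.1026

0.1026


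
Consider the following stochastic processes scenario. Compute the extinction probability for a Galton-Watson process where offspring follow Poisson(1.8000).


Since mu = 1.8000 > 1, extinction prob q < 1.
Solve s = exp(mu*(s-1)) iteratively.
q = 0.2676

0.2676


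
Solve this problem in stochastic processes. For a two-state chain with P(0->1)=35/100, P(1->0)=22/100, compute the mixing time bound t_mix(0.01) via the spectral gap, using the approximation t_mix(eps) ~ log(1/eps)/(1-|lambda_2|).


lambda_2 = |1 - p01 - p10| = |1 - 0.3500 - 0.2200| = 0.4300
t_mix ~ log(1/eps)/(1 - |lambda_2|)
= log(100)/(1 - 0.4300) = 4.6052/0.5700
= 8.0792

8.0792


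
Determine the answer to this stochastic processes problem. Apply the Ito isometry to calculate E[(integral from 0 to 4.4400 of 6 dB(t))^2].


By Ito isometry: E[(int f dB)^2] = int f^2 dt
= 6^2 * 4.4400
= 36 * 4.4400 = 159.8400

159.8400


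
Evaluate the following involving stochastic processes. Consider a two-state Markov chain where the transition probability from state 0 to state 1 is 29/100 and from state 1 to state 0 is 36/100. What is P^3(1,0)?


Computing P^3 by matrix multiplication.
P = [[0.7100, 0.2900], [0.3600, 0.6400]]
After raising P to the power 3:
P^3(1,0) = 0.5301

0.5301


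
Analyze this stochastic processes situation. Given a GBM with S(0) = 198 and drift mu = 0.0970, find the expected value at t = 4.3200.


E[S(t)] = S(0) * exp(mu * t)
= 198 * exp(0.0970 * 4.3200)
= 198 * 1.5205
= 301.0592

301.0592


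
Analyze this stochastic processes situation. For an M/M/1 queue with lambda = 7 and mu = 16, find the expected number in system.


rho = 7/16 = 0.4375
L = rho/(1-rho)
= 0.4375/0.5625
= 0.7778

0.7778


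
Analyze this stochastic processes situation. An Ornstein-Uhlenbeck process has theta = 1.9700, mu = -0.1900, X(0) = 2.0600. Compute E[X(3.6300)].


E[X(t)] = mu + (X(0) - mu)*exp(-theta*t)
= -0.1900 + (2.0600 - -0.1900)*exp(-1.9700*3.6300)
= -0.1900 + 2.2500 * 7.8400e-04
= -0.1882

-0.1882


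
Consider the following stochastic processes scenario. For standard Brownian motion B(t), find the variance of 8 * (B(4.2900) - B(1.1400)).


Var(alpha*(B(t)-B(s))) = alpha^2 * (t-s)
= 8^2 * (4.2900 - 1.1400)
= 64 * 3.1500
= 201.6000

201.6000


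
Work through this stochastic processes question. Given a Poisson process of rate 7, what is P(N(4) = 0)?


P(N(t)=k) = (lambda*t)^k * exp(-lambda*t) / k!
lambda*t = 28
= 28^0 * exp(-28) / 0!
= 1 * 6.9144e-13 / 1
= 6.9144e-13

6.9144e-13


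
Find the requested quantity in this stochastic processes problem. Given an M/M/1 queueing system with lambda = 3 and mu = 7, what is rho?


rho = lambda/mu
= 3/7
= 0.4286

0.4286


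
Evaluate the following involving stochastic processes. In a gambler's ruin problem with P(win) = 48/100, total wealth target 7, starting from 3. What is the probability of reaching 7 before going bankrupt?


Gambler's ruin formula:
r = q/p = 0.5200/0.4800 = 1.0833
P(win) = (1 - r^i)/(1 - r^N)
= (1 - 1.0833^3)/(1 - 1.0833^7)
= 0.3613

0.3613


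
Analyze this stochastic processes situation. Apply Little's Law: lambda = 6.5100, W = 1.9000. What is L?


Little's Law: L = lambda * W
= 6.5100 * 1.9000
= 12.3690

12.3690


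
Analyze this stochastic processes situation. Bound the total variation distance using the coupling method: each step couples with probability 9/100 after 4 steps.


TV distance bound <= (1-delta)^n
= (1 - 0.0900)^4
= 0.9100^4
= 0.6857

0.6857


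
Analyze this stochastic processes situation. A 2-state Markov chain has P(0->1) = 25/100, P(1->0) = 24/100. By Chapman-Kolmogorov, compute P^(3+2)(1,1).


P^5 = P^3 * P^2
Computing via matrix multiplication of the transition matrix.
Entry (1,1) of P^5 = 0.5271

0.5271


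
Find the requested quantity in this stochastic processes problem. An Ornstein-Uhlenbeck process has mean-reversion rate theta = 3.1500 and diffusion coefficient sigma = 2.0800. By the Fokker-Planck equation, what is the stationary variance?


Stationary variance = sigma^2 / (2*theta)
= 2.0800^2 / (2*3.1500)
= 4.3264 / 6.3000
= 0.6867

0.6867


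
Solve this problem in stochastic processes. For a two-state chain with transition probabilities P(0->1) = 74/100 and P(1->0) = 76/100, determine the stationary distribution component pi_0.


Stationary distribution: pi_0 = p10/(p01+p10), pi_1 = p01/(p01+p10)
p01 = 0.7400, p10 = 0.7600
pi_0 = 0.5067

0.5067


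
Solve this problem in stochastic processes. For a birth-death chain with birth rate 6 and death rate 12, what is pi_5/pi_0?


For birth-death process, pi_n/pi_0 = (lambda/mu)^n
= (6/12)^5
= 0.0312

0.0312


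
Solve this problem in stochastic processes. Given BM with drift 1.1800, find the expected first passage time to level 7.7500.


Expected first passage time = a/mu
= 7.7500/1.1800
= 6.5678

6.5678


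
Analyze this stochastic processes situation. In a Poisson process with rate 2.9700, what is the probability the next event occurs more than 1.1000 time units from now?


P(X > t) = exp(-lambda * t)
= exp(-2.9700 * 1.1000)
= exp(-3.2670) = 0.0381

0.0381


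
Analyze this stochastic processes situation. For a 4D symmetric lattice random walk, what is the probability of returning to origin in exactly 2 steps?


P(return in 2 steps) = P(reverse first step) = 1/(2d)
= 1/8
= 0.1250

0.1250


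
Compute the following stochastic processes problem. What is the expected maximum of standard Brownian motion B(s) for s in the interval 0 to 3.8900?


E(max B(s)) = sqrt(2t/pi)
= sqrt(2*3.8900/pi)
= sqrt(2.4765)
= 1.5737

1.5737


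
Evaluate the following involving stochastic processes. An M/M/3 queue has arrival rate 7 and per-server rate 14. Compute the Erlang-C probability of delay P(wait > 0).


a = lambda/mu = 0.5000
rho = a/c = 0.1667
Erlang-C formula applied:
C(c,a) = 0.0152

0.0152


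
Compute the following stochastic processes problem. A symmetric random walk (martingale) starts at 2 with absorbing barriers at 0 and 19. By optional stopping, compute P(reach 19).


By optional stopping theorem: E(M at tau) = M(0) = 2
P(hit 19)*19 + P(hit 0)*0 = 2
P(hit 19) = (2 - 0)/(19 - 0) = 2/19 = 0.1053

0.1053


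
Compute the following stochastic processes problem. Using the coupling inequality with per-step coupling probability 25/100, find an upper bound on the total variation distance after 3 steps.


TV distance bound <= (1-delta)^n
= (1 - 0.2500)^3
= 0.7500^3
= 0.4219

0.4219


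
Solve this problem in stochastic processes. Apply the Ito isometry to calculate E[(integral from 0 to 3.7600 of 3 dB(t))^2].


By Ito isometry: E[(int f dB)^2] = int f^2 dt
= 3^2 * 3.7600
= 9 * 3.7600 = 33.8400

33.8400


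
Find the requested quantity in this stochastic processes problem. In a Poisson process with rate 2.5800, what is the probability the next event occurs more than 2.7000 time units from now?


P(X > t) = exp(-lambda * t)
= exp(-2.5800 * 2.7000)
= exp(-6.9660) = 9.4342e-04

9.4342e-04


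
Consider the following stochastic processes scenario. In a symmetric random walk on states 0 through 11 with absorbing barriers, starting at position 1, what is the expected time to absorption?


For symmetric RW on 0,...,N with absorbing barriers, E(i) = i*(N-i)
E(1) = 1 * 10 = 10

10


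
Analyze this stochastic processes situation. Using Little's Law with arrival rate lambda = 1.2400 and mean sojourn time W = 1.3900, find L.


Little's Law: L = lambda * W
= 1.2400 * 1.3900
= 1.7236

1.7236


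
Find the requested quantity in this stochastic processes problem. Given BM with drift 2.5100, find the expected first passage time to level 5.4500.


Expected first passage time = a/mu
= 5.4500/2.5100
= 2.1713

2.1713


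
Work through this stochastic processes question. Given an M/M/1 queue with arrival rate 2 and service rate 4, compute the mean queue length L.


rho = 2/4 = 0.5000
L = rho/(1-rho)
= 0.5000/0.5000
= 1.0000

1.0000


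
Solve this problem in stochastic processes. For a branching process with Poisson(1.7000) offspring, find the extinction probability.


Since mu = 1.7000 > 1, extinction prob q < 1.
Solve s = exp(mu*(s-1)) iteratively.
q = 0.3088

0.3088


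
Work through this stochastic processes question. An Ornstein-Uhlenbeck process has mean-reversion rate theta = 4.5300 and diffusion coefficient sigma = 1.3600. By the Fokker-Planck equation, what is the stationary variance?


Stationary variance = sigma^2 / (2*theta)
= 1.3600^2 / (2*4.5300)
= 1.8496 / 9.0600
= 0.2042

0.2042


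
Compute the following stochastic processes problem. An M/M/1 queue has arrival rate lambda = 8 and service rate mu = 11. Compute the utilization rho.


rho = lambda/mu
= 8/11
= 0.7273

0.7273


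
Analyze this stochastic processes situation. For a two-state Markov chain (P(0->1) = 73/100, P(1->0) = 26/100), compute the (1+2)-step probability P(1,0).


P^3 = P^1 * P^2
Computing via matrix multiplication of the transition matrix.
Entry (1,0) of P^3 = 0.2626

0.2626


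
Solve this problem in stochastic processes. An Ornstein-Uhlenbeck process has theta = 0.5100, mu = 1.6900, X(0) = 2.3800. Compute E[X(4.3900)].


E[X(t)] = mu + (X(0) - mu)*exp(-theta*t)
= 1.6900 + (2.3800 - 1.6900)*exp(-0.5100*4.3900)
= 1.6900 + 0.6900 * 0.1066
= 1.7635

1.7635


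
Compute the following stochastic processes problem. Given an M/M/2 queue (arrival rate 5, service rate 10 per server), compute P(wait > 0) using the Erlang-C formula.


a = lambda/mu = 0.5000
rho = a/c = 0.2500
Erlang-C formula applied:
C(c,a) = 0.1000

0.1000


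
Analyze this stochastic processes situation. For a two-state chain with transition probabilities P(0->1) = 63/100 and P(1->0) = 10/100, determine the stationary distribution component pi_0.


Stationary distribution: pi_0 = p10/(p01+p10), pi_1 = p01/(p01+p10)
p01 = 0.6300, p10 = 0.1000
pi_0 = 0.1370

0.1370


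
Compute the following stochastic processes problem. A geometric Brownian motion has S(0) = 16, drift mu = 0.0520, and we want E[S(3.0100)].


E[S(t)] = S(0) * exp(mu * t)
= 16 * exp(0.0520 * 3.0100)
= 16 * 1.1694
= 18.7109

18.7109


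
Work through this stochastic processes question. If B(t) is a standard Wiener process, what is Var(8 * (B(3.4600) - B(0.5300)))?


Var(alpha*(B(t)-B(s))) = alpha^2 * (t-s)
= 8^2 * (3.4600 - 0.5300)
= 64 * 2.9300
= 187.5200

187.5200


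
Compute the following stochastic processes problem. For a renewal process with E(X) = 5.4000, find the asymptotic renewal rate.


Long-run renewal rate = 1/E(X)
= 1/5.4000
= 0.1852

0.1852


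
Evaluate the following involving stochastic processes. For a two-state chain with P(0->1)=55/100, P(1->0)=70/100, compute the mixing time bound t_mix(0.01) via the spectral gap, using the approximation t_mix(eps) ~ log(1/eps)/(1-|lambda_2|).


lambda_2 = |1 - p01 - p10| = |1 - 0.5500 - 0.7000| = 0.2500
t_mix ~ log(1/eps)/(1 - |lambda_2|)
= log(100)/(1 - 0.2500) = 4.6052/0.7500
= 6.1402

6.1402


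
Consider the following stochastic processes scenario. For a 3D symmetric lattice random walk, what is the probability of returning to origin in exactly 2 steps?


P(return in 2 steps) = P(reverse first step) = 1/(2d)
= 1/6
= 0.1667

0.1667


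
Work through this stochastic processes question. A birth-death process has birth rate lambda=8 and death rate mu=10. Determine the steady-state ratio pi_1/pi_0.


For birth-death process, pi_n/pi_0 = (lambda/mu)^n
= (8/10)^1
= 0.8000

0.8000


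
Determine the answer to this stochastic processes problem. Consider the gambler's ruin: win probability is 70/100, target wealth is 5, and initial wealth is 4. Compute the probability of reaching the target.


Gambler's ruin formula:
r = q/p = 0.3000/0.7000 = 0.4286
P(win) = (1 - r^i)/(1 - r^N)
= (1 - 0.4286^4)/(1 - 0.4286^5)
= 0.9804

0.9804


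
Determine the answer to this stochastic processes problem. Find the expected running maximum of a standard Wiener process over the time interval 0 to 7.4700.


E(max B(s)) = sqrt(2t/pi)
= sqrt(2*7.4700/pi)
= sqrt(4.7555)
= 2.1807

2.1807


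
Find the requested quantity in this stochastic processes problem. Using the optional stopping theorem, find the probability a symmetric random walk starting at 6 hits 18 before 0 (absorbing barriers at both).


By optional stopping theorem: E(M at tau) = M(0) = 6
P(hit 18)*18 + P(hit 0)*0 = 6
P(hit 18) = (6 - 0)/(18 - 0) = 1/3 = 0.3333

0.3333


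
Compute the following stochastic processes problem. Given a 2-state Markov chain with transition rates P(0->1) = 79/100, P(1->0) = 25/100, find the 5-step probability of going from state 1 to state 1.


Computing P^5 by matrix multiplication.
P = [[0.2100, 0.7900], [0.2500, 0.7500]]
After raising P to the power 5:
P^5(1,1) = 0.7596

0.7596


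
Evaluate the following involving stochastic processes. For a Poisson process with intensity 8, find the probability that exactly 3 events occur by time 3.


P(N(t)=k) = (lambda*t)^k * exp(-lambda*t) / k!
lambda*t = 24
= 24^3 * exp(-24) / 3!
= 13824 * 3.7751e-11 / 6
= 8.6979e-08

8.6979e-08


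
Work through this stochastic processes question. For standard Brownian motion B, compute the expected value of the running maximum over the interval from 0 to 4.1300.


E(max B(s)) = sqrt(2t/pi)
= sqrt(2*4.1300/pi)
= sqrt(2.6292)
= 1.6215

1.6215


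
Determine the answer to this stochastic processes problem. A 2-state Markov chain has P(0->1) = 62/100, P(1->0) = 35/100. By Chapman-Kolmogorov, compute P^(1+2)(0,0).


P^3 = P^1 * P^2
Computing via matrix multiplication of the transition matrix.
Entry (0,0) of P^3 = 0.3608

0.3608


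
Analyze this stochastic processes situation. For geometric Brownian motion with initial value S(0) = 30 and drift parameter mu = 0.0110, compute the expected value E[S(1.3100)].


E[S(t)] = S(0) * exp(mu * t)
= 30 * exp(0.0110 * 1.3100)
= 30 * 1.0145
= 30.4354

30.4354


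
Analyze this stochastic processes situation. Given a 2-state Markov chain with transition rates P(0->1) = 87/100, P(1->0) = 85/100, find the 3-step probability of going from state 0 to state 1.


Computing P^3 by matrix multiplication.
P = [[0.1300, 0.8700], [0.8500, 0.1500]]
After raising P to the power 3:
P^3(0,1) = 0.6946

0.6946


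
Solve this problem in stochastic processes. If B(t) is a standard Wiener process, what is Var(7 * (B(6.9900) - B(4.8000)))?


Var(alpha*(B(t)-B(s))) = alpha^2 * (t-s)
= 7^2 * (6.9900 - 4.8000)
= 49 * 2.1900
= 107.3100

107.3100


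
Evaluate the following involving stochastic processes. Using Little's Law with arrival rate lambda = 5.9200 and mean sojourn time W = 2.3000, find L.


Little's Law: L = lambda * W
= 5.9200 * 2.3000
= 13.6160

13.6160


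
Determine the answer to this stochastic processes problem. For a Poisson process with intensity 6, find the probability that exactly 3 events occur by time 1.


P(N(t)=k) = (lambda*t)^k * exp(-lambda*t) / k!
lambda*t = 6
= 6^3 * exp(-6) / 3!
= 216 * 0.0025 / 6
= 0.0892

0.0892


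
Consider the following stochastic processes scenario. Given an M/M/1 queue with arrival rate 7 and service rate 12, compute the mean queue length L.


rho = 7/12 = 0.5833
L = rho/(1-rho)
= 0.5833/0.4167
= 1.4000

1.4000


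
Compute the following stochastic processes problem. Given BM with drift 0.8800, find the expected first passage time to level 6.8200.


Expected first passage time = a/mu
= 6.8200/0.8800
= 7.7500

7.7500


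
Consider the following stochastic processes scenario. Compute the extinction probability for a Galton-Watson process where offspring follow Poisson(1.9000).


Since mu = 1.9000 > 1, extinction prob q < 1.
Solve s = exp(mu*(s-1)) iteratively.
q = 0.2328

0.2328


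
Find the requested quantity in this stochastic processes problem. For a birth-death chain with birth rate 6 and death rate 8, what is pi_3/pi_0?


For birth-death process, pi_n/pi_0 = (lambda/mu)^n
= (6/8)^3
= 0.4219

0.4219


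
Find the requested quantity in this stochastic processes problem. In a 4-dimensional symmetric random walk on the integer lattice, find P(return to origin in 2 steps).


P(return in 2 steps) = P(reverse first step) = 1/(2d)
= 1/8
= 0.1250

0.1250


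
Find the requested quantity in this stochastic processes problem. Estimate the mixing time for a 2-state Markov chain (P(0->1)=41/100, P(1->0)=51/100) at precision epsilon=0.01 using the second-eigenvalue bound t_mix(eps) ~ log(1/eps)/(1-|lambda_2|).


lambda_2 = |1 - p01 - p10| = |1 - 0.4100 - 0.5100| = 0.0800
t_mix ~ log(1/eps)/(1 - |lambda_2|)
= log(100)/(1 - 0.0800) = 4.6052/0.9200
= 5.0056

5.0056


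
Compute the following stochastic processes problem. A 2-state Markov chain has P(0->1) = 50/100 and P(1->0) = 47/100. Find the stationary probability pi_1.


Stationary distribution: pi_0 = p10/(p01+p10), pi_1 = p01/(p01+p10)
p01 = 0.5000, p10 = 0.4700
pi_1 = 0.5155

0.5155


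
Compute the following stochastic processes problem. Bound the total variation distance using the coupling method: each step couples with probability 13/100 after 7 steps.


TV distance bound <= (1-delta)^n
= (1 - 0.1300)^7
= 0.8700^7
= 0.3773

0.3773


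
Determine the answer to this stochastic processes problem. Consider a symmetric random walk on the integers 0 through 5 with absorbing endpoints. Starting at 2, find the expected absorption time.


For symmetric RW on 0,...,N with absorbing barriers, E(i) = i*(N-i)
E(2) = 2 * 3 = 6

6


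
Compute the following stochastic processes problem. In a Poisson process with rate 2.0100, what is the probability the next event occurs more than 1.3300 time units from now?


P(X > t) = exp(-lambda * t)
= exp(-2.0100 * 1.3300)
= exp(-2.6733) = 0.0690

0.0690


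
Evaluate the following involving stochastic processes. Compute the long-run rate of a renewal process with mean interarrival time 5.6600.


Long-run renewal rate = 1/E(X)
= 1/5.6600
= 0.1767

0.1767


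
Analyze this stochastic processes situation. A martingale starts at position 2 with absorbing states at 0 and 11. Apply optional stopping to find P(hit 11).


By optional stopping theorem: E(M at tau) = M(0) = 2
P(hit 11)*11 + P(hit 0)*0 = 2
P(hit 11) = (2 - 0)/(11 - 0) = 2/11 = 0.1818

0.1818


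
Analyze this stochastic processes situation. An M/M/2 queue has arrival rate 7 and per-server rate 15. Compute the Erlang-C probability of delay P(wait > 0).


a = lambda/mu = 0.4667
rho = a/c = 0.2333
Erlang-C formula applied:
C(c,a) = 0.0883

0.0883


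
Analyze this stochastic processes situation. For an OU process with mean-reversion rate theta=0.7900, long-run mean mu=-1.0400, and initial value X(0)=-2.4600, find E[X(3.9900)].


E[X(t)] = mu + (X(0) - mu)*exp(-theta*t)
= -1.0400 + (-2.4600 - -1.0400)*exp(-0.7900*3.9900)
= -1.0400 + -1.4200 * 0.0428
= -1.1007

-1.1007


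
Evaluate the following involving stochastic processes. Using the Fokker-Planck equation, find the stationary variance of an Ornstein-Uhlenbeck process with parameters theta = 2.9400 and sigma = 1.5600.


Stationary variance = sigma^2 / (2*theta)
= 1.5600^2 / (2*2.9400)
= 2.4336 / 5.8800
= 0.4139

0.4139


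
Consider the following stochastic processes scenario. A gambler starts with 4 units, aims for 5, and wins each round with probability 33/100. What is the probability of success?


Gambler's ruin formula:
r = q/p = 0.6700/0.3300 = 2.0303
P(win) = (1 - r^i)/(1 - r^N)
= (1 - 2.0303^4)/(1 - 2.0303^5)
= 0.4774

0.4774


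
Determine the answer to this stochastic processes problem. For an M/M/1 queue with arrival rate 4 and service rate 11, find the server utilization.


rho = lambda/mu
= 4/11
= 0.3636

0.3636


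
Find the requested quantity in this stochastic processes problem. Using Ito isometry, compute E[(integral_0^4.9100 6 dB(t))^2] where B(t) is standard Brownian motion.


By Ito isometry: E[(int f dB)^2] = int f^2 dt
= 6^2 * 4.9100
= 36 * 4.9100 = 176.7600

176.7600


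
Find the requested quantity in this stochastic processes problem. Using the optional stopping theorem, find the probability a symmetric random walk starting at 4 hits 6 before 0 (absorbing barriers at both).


By optional stopping theorem: E(M at tau) = M(0) = 4
P(hit 6)*6 + P(hit 0)*0 = 4
P(hit 6) = (4 - 0)/(6 - 0) = 2/3 = 0.6667

0.6667


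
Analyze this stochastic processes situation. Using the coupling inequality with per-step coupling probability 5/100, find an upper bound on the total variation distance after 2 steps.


TV distance bound <= (1-delta)^n
= (1 - 0.0500)^2
= 0.9500^2
= 0.9025

0.9025


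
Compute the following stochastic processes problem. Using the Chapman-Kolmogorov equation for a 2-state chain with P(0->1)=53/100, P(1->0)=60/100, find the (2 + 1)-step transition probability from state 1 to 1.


P^3 = P^2 * P^1
Computing via matrix multiplication of the transition matrix.
Entry (1,1) of P^3 = 0.4679

0.4679


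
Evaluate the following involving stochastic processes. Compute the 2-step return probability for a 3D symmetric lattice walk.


P(return in 2 steps) = P(reverse first step) = 1/(2d)
= 1/6
= 0.1667

0.1667


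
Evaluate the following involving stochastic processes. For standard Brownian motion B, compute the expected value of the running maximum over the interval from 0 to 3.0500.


E(max B(s)) = sqrt(2t/pi)
= sqrt(2*3.0500/pi)
= sqrt(1.9417)
= 1.3934

1.3934


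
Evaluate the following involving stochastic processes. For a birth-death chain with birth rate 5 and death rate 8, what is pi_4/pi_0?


For birth-death process, pi_n/pi_0 = (lambda/mu)^n
= (5/8)^4
= 0.1526

0.1526


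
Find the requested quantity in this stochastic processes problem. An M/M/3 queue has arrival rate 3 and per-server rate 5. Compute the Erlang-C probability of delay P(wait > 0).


a = lambda/mu = 0.6000
rho = a/c = 0.2000
Erlang-C formula applied:
C(c,a) = 0.0247

0.0247


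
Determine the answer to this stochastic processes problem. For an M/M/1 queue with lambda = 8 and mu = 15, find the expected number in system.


rho = 8/15 = 0.5333
L = rho/(1-rho)
= 0.5333/0.4667
= 1.1429

1.1429


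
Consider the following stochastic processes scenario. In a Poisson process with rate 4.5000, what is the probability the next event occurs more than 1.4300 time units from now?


P(X > t) = exp(-lambda * t)
= exp(-4.5000 * 1.4300)
= exp(-6.4350) = 0.0016

0.0016


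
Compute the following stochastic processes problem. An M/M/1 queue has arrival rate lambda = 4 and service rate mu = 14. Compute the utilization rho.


rho = lambda/mu
= 4/14
= 0.2857

0.2857


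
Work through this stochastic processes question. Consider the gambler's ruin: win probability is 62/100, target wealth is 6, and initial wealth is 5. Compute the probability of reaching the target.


Gambler's ruin formula:
r = q/p = 0.3800/0.6200 = 0.6129
P(win) = (1 - r^i)/(1 - r^N)
= (1 - 0.6129^5)/(1 - 0.6129^6)
= 0.9646

0.9646


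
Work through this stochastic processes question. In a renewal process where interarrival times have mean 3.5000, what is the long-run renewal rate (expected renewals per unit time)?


Long-run renewal rate = 1/E(X)
= 1/3.5000
= 0.2857

0.2857


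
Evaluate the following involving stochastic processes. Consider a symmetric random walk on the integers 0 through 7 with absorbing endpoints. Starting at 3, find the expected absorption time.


For symmetric RW on 0,...,N with absorbing barriers, E(i) = i*(N-i)
E(3) = 3 * 4 = 12

12


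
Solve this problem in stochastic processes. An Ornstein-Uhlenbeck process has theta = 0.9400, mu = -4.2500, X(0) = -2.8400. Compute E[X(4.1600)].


E[X(t)] = mu + (X(0) - mu)*exp(-theta*t)
= -4.2500 + (-2.8400 - -4.2500)*exp(-0.9400*4.1600)
= -4.2500 + 1.4100 * 0.0200
= -4.2218

-4.2218


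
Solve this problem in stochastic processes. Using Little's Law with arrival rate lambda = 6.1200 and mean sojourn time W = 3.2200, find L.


Little's Law: L = lambda * W
= 6.1200 * 3.2200
= 19.7064

19.7064


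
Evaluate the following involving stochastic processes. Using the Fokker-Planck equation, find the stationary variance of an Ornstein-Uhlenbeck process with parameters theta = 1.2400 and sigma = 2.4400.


Stationary variance = sigma^2 / (2*theta)
= 2.4400^2 / (2*1.2400)
= 5.9536 / 2.4800
= 2.4006

2.4006


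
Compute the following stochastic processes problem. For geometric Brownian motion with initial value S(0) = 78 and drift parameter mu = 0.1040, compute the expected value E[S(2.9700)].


E[S(t)] = S(0) * exp(mu * t)
= 78 * exp(0.1040 * 2.9700)
= 78 * 1.3619
= 106.2281

106.2281


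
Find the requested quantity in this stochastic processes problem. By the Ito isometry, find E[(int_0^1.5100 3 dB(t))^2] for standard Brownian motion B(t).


By Ito isometry: E[(int f dB)^2] = int f^2 dt
= 3^2 * 1.5100
= 9 * 1.5100 = 13.5900

13.5900


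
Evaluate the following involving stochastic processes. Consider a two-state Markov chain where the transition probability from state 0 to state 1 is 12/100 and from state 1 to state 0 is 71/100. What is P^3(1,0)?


Computing P^3 by matrix multiplication.
P = [[0.8800, 0.1200], [0.7100, 0.2900]]
After raising P to the power 3:
P^3(1,0) = 0.8512

0.8512


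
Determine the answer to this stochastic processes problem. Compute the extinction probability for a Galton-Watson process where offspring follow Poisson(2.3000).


Since mu = 2.3000 > 1, extinction prob q < 1.
Solve s = exp(mu*(s-1)) iteratively.
q = 0.1376

0.1376


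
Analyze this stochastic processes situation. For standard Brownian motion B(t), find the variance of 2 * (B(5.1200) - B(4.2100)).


Var(alpha*(B(t)-B(s))) = alpha^2 * (t-s)
= 2^2 * (5.1200 - 4.2100)
= 4 * 0.9100
= 3.6400

3.6400


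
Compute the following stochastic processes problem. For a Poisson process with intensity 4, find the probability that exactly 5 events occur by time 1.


P(N(t)=k) = (lambda*t)^k * exp(-lambda*t) / k!
lambda*t = 4
= 4^5 * exp(-4) / 5!
= 1024 * 0.0183 / 120
= 0.1563

0.1563


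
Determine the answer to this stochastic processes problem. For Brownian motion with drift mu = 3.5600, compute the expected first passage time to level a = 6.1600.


Expected first passage time = a/mu
= 6.1600/3.5600
= 1.7303

1.7303


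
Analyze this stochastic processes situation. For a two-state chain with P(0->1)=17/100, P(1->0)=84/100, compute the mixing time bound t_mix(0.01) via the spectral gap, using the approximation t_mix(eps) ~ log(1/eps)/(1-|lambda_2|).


lambda_2 = |1 - p01 - p10| = |1 - 0.1700 - 0.8400| = 0.0100
t_mix ~ log(1/eps)/(1 - |lambda_2|)
= log(100)/(1 - 0.0100) = 4.6052/0.9900
= 4.6517

4.6517


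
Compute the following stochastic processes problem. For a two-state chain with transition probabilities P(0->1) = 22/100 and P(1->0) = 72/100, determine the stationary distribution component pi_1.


Stationary distribution: pi_0 = p10/(p01+p10), pi_1 = p01/(p01+p10)
p01 = 0.2200, p10 = 0.7200
pi_1 = 0.2340

0.2340


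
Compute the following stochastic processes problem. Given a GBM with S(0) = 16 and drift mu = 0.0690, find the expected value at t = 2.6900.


E[S(t)] = S(0) * exp(mu * t)
= 16 * exp(0.0690 * 2.6900)
= 16 * 1.2040
= 19.2632

19.2632


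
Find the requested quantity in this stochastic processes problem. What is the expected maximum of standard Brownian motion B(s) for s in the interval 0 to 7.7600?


E(max B(s)) = sqrt(2t/pi)
= sqrt(2*7.7600/pi)
= sqrt(4.9402)
= 2.2226

2.2226


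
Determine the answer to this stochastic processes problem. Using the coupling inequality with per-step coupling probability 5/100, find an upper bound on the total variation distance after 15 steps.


TV distance bound <= (1-delta)^n
= (1 - 0.0500)^15
= 0.9500^15
= 0.4633

0.4633


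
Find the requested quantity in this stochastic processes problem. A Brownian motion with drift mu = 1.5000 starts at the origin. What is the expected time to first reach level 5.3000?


Expected first passage time = a/mu
= 5.3000/1.5000
= 3.5333

3.5333


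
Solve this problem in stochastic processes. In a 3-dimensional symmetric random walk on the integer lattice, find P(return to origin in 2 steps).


P(return in 2 steps) = P(reverse first step) = 1/(2d)
= 1/6
= 0.1667

0.1667


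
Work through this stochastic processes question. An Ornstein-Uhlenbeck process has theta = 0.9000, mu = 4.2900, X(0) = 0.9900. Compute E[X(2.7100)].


E[X(t)] = mu + (X(0) - mu)*exp(-theta*t)
= 4.2900 + (0.9900 - 4.2900)*exp(-0.9000*2.7100)
= 4.2900 + -3.3000 * 0.0872
= 4.0021

4.0021


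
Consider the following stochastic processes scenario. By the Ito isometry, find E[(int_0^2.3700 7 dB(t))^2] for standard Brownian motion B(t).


By Ito isometry: E[(int f dB)^2] = int f^2 dt
= 7^2 * 2.3700
= 49 * 2.3700 = 116.1300

116.1300


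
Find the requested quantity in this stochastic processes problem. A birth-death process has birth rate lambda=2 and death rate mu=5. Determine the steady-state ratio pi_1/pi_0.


For birth-death process, pi_n/pi_0 = (lambda/mu)^n
= (2/5)^1
= 0.4000

0.4000


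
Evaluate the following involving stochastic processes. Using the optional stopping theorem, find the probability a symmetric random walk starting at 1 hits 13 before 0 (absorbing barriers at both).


By optional stopping theorem: E(M at tau) = M(0) = 1
P(hit 13)*13 + P(hit 0)*0 = 1
P(hit 13) = (1 - 0)/(13 - 0) = 1/13 = 0.0769

0.0769


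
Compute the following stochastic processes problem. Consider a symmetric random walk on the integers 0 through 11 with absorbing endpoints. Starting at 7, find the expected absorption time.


For symmetric RW on 0,...,N with absorbing barriers, E(i) = i*(N-i)
E(7) = 7 * 4 = 28

28


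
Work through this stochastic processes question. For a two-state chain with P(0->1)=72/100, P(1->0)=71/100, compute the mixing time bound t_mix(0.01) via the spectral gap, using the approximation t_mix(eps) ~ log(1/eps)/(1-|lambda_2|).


lambda_2 = |1 - p01 - p10| = |1 - 0.7200 - 0.7100| = 0.4300
t_mix ~ log(1/eps)/(1 - |lambda_2|)
= log(100)/(1 - 0.4300) = 4.6052/0.5700
= 8.0792

8.0792


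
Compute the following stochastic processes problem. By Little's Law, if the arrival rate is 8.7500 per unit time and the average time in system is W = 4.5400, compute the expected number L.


Little's Law: L = lambda * W
= 8.7500 * 4.5400
= 39.7250

39.7250


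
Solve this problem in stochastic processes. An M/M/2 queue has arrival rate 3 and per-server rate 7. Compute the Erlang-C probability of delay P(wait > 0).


a = lambda/mu = 0.4286
rho = a/c = 0.2143
Erlang-C formula applied:
C(c,a) = 0.0756

0.0756


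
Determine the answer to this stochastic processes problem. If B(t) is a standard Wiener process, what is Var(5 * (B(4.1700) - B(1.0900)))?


Var(alpha*(B(t)-B(s))) = alpha^2 * (t-s)
= 5^2 * (4.1700 - 1.0900)
= 25 * 3.0800
= 77.0000

77.0000


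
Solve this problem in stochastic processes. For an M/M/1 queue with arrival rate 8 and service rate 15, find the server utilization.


rho = lambda/mu
= 8/15
= 0.5333

0.5333


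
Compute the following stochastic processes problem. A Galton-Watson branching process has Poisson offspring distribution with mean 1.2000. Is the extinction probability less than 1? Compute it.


Since mu = 1.2000 > 1, extinction prob q < 1.
Solve s = exp(mu*(s-1)) iteratively.
q = 0.6863

0.6863


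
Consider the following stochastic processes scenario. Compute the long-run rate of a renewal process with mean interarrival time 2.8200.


Long-run renewal rate = 1/E(X)
= 1/2.8200
= 0.3546

0.3546


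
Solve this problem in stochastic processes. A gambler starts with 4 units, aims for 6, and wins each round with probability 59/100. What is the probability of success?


Gambler's ruin formula:
r = q/p = 0.4100/0.5900 = 0.6949
P(win) = (1 - r^i)/(1 - r^N)
= (1 - 0.6949^4)/(1 - 0.6949^6)
= 0.8641

0.8641


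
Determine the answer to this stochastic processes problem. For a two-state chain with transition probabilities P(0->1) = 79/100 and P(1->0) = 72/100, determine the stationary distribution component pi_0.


Stationary distribution: pi_0 = p10/(p01+p10), pi_1 = p01/(p01+p10)
p01 = 0.7900, p10 = 0.7200
pi_0 = 0.4768

0.4768


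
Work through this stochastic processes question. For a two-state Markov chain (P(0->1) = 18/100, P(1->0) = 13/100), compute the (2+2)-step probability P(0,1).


P^4 = P^2 * P^2
Computing via matrix multiplication of the transition matrix.
Entry (0,1) of P^4 = 0.4490

0.4490
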